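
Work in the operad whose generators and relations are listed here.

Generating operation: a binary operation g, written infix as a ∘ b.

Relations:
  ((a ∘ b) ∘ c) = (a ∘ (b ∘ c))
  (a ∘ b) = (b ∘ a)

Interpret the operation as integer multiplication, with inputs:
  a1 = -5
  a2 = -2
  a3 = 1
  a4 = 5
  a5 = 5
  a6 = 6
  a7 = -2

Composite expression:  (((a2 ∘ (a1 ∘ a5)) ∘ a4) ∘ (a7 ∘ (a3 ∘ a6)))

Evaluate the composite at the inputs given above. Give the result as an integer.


-3000

(a1 ∘ a5) = -25
(a2 ∘ (a1 ∘ a5)) = 50
((a2 ∘ (a1 ∘ a5)) ∘ a4) = 250
(a3 ∘ a6) = 6
(a7 ∘ (a3 ∘ a6)) = -12
(((a2 ∘ (a1 ∘ a5)) ∘ a4) ∘ (a7 ∘ (a3 ∘ a6))) = -3000


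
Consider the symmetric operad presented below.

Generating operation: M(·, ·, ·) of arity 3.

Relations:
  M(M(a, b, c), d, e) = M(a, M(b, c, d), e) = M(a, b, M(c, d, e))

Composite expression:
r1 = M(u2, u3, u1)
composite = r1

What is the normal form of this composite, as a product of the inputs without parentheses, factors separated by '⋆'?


u2 ⋆ u3 ⋆ u1

All parenthesizations of M agree; list the u-inputs left to right.
M(u2, u3, u1) reduces to u2 ⋆ u3 ⋆ u1


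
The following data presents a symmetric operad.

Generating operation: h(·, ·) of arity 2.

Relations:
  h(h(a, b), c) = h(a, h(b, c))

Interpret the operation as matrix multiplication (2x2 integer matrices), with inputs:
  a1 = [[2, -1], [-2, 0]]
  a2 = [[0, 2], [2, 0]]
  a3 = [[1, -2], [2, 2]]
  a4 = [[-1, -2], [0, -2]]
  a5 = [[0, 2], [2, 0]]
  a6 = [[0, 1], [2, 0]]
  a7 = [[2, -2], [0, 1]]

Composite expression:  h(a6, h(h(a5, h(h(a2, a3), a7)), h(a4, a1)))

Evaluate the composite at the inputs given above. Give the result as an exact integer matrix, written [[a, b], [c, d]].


h(a2, a3) = [[4, 4], [2, -4]]
h(h(a2, a3), a7) = [[8, -4], [4, -8]]
h(a5, h(h(a2, a3), a7)) = [[8, -16], [16, -8]]
h(a4, a1) = [[2, 1], [4, 0]]
h(h(a5, h(h(a2, a3), a7)), h(a4, a1)) = [[-48, 8], [0, 16]]
h(a6, h(h(a5, h(h(a2, a3), a7)), h(a4, a1))) = [[0, 16], [-96, 16]]

[[0, 16], [-96, 16]]


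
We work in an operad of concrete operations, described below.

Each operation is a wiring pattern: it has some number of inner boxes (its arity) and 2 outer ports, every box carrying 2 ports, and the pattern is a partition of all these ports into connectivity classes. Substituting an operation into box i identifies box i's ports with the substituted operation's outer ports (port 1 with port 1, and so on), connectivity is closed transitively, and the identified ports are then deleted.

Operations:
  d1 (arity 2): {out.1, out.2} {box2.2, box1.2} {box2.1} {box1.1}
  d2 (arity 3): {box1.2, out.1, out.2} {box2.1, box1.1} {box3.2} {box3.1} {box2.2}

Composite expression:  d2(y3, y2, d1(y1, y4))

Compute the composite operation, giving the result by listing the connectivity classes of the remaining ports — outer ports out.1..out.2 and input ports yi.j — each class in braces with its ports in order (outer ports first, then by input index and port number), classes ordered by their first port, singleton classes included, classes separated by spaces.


{out.1, out.2, y3.2} {y1.1} {y1.2, y4.2} {y2.1, y3.1} {y2.2} {y4.1}

Treat the ports identified at d2 as solder joints: merge, then drop.
composing d1 on (y1, y4), with out.j its own outer ports: {out.1, out.2} {y1.1} {y1.2, y4.2} {y4.1}
composing d2 on (y3, y2, y1, y4), with out.j its own outer ports: {out.1, out.2, y3.2} {y1.1} {y1.2, y4.2} {y2.1, y3.1} {y2.2} {y4.1}


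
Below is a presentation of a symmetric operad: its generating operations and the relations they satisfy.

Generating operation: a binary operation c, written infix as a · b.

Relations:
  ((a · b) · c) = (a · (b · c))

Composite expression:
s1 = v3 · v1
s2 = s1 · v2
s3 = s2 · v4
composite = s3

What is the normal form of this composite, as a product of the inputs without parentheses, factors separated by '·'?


v3 · v1 · v2 · v4

All parenthesizations of c agree; list the v-inputs left to right.
(v3 · v1) flattens to v3 · v1
((v3 · v1) · v2) flattens to v3 · v1 · v2
(((v3 · v1) · v2) · v4) flattens to v3 · v1 · v2 · v4


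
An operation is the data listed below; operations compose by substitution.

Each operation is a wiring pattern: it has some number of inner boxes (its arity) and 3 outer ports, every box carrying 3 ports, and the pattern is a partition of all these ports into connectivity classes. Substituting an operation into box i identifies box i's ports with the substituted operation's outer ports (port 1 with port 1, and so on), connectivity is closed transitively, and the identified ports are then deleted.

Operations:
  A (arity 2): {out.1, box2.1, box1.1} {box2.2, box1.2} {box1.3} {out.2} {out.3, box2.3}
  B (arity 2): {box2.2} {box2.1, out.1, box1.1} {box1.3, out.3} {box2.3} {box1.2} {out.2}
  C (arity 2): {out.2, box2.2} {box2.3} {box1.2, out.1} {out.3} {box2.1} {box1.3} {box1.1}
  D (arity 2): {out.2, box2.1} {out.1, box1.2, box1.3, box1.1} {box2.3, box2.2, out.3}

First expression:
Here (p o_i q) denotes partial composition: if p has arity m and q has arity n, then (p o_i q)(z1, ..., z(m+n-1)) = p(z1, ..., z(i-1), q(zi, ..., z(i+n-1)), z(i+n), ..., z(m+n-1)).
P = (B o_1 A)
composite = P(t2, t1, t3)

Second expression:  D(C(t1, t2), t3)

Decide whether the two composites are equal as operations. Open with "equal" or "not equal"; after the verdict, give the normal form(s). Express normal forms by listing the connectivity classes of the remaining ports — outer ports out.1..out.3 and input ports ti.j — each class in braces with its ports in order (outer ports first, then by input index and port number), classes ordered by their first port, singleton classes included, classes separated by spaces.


not equal; first: {out.1, t1.1, t2.1, t3.1} {out.2} {out.3, t1.3} {t1.2, t2.2} {t2.3} {t3.2} {t3.3}; second: {out.1, t1.2, t2.2} {out.2, t3.1} {out.3, t3.2, t3.3} {t1.1} {t1.3} {t2.1} {t2.3}

Reducing the first expression gives {out.1, t1.1, t2.1, t3.1} {out.2} {out.3, t1.3} {t1.2, t2.2} {t2.3} {t3.2} {t3.3}
Reducing the second expression gives {out.1, t1.2, t2.2} {out.2, t3.1} {out.3, t3.2, t3.3} {t1.1} {t1.3} {t2.1} {t2.3}
They disagree, so not equal.


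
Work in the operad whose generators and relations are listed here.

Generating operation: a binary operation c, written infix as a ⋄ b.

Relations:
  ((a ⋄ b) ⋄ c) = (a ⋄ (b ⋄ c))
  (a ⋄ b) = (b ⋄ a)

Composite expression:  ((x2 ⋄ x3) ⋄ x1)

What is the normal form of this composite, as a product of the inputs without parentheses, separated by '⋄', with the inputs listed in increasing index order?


x1 ⋄ x2 ⋄ x3

Both nesting and order wash out for c; what remains is which x's occur.
(x2 ⋄ x3) collapses to x2 ⋄ x3
((x2 ⋄ x3) ⋄ x1) collapses to x2 ⋄ x3 ⋄ x1
rearranged into index order: x1 ⋄ x2 ⋄ x3


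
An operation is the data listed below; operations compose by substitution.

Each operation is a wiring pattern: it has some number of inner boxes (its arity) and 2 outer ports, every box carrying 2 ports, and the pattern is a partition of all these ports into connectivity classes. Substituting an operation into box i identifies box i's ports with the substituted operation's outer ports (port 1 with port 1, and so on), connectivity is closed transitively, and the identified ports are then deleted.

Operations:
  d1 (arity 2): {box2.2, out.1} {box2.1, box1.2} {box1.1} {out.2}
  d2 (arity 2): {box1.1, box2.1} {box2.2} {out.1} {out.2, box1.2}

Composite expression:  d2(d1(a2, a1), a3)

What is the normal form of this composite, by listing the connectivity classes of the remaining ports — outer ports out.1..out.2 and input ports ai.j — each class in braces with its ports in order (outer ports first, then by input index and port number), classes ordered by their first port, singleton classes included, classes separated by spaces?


{out.1} {out.2} {a1.1, a2.2} {a1.2, a3.1} {a2.1} {a3.2}

Reachability decides: close wires over d2-identified ports.
stage d1: inputs (a2, a1), connectivity {out.1, a1.2} {out.2} {a1.1, a2.2} {a2.1}, out.j its boundary
stage d2: inputs (a2, a1, a3), connectivity {out.1} {out.2} {a1.1, a2.2} {a1.2, a3.1} {a2.1} {a3.2}, out.j its boundary


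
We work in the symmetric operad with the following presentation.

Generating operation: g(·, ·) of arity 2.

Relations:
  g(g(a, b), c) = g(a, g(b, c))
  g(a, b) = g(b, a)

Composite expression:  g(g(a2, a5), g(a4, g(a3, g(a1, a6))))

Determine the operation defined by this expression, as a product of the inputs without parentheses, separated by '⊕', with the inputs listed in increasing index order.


Reordering under g is free, so list the a-inputs canonically.
g(a2, a5) spells out as a2 ⊕ a5
g(a1, a6) spells out as a1 ⊕ a6
g(a3, g(a1, a6)) spells out as a3 ⊕ a1 ⊕ a6
g(a4, g(a3, g(a1, a6))) spells out as a4 ⊕ a3 ⊕ a1 ⊕ a6
g(g(a2, a5), g(a4, g(a3, g(a1, a6)))) spells out as a2 ⊕ a5 ⊕ a4 ⊕ a3 ⊕ a1 ⊕ a6
sorting the factors by input index: a1 ⊕ a2 ⊕ a3 ⊕ a4 ⊕ a5 ⊕ a6

a1 ⊕ a2 ⊕ a3 ⊕ a4 ⊕ a5 ⊕ a6


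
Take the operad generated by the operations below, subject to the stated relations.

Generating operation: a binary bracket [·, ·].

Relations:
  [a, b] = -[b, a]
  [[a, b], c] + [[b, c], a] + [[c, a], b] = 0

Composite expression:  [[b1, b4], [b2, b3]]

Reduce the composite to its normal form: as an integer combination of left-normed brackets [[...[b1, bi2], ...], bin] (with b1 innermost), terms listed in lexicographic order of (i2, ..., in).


[[[b1, b4], b2], b3] - [[[b1, b4], b3], b2]


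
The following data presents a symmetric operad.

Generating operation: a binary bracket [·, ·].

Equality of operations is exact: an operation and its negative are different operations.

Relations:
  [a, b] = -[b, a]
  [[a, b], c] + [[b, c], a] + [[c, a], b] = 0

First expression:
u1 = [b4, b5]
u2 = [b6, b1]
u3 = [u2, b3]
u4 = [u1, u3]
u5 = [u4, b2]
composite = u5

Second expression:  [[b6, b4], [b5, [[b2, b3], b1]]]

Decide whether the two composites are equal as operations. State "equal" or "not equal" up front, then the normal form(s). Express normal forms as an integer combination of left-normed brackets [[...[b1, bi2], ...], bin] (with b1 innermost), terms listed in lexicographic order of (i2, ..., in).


not equal — first [[[[[b1, b6], b3], b4], b5], b2] - [[[[[b1, b6], b3], b5], b4], b2], second [[[[[b1, b2], b3], b5], b4], b6] - [[[[[b1, b2], b3], b5], b6], b4] - [[[[[b1, b3], b2], b5], b4], b6] + [[[[[b1, b3], b2], b5], b6], b4]

Reducing the first expression gives [[[[[b1, b6], b3], b4], b5], b2] - [[[[[b1, b6], b3], b5], b4], b2]
Reducing the second expression gives [[[[[b1, b2], b3], b5], b4], b6] - [[[[[b1, b2], b3], b5], b6], b4] - [[[[[b1, b3], b2], b5], b4], b6] + [[[[[b1, b3], b2], b5], b6], b4]
The forms do not match — not equal.


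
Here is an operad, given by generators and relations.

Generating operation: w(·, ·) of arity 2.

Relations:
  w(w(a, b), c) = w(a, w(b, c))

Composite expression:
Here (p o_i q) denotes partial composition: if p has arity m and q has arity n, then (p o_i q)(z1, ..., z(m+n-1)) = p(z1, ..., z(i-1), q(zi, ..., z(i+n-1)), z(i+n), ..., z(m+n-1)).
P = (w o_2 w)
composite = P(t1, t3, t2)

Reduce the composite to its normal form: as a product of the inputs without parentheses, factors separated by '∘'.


t1 ∘ t3 ∘ t2


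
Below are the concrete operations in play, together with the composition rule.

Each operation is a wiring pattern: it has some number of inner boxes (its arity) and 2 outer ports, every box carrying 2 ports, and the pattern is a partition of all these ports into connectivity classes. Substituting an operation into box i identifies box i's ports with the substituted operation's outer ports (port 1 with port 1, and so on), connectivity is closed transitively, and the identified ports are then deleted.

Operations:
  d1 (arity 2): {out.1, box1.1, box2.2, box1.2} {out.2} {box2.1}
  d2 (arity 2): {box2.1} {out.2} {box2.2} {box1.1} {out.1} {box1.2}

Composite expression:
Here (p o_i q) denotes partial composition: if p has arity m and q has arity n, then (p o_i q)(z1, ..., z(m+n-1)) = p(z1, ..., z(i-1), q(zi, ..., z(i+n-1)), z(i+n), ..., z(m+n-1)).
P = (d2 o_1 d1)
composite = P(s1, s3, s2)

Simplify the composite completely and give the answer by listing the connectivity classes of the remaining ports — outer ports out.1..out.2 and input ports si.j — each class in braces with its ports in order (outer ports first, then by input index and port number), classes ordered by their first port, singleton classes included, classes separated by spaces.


{out.1} {out.2} {s1.1, s1.2, s3.2} {s2.1} {s2.2} {s3.1}

Two ports join when wires chain via d2-identified ports.
stage d1: inputs (s1, s3), connectivity {out.1, s1.1, s1.2, s3.2} {out.2} {s3.1}, out.j its boundary
stage d2: inputs (s1, s3, s2), connectivity {out.1} {out.2} {s1.1, s1.2, s3.2} {s2.1} {s2.2} {s3.1}, out.j its boundary


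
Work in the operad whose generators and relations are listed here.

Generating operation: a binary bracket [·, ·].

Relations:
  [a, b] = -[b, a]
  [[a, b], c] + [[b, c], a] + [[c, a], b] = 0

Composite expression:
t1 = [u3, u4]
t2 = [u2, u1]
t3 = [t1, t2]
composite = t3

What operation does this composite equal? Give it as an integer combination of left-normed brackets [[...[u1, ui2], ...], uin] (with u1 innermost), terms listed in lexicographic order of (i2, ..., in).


In the tensor algebra, words opening u1 carry the u1-anchored form.
Composite bracket: [[u3, u4], [u2, u1]]
Expanding via [a, b] = ab - ba: 8 signed words (2^3 = 8).
Keep just the words that open with u1:
  u1u2u3u4 appears with sign +1, giving the term +[[[u1, u2], u3], u4]
  u1u2u4u3 appears with sign -1, giving the term -[[[u1, u2], u4], u3]

[[[u1, u2], u3], u4] - [[[u1, u2], u4], u3]


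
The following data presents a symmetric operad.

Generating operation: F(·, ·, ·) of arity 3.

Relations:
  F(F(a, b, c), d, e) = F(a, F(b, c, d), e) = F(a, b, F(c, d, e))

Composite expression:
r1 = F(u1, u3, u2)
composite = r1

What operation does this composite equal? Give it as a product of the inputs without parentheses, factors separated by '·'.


Associativity of F dissolves the nesting; only the u-input order survives.
F(u1, u3, u2) linearizes to u1 · u3 · u2

u1 · u3 · u2


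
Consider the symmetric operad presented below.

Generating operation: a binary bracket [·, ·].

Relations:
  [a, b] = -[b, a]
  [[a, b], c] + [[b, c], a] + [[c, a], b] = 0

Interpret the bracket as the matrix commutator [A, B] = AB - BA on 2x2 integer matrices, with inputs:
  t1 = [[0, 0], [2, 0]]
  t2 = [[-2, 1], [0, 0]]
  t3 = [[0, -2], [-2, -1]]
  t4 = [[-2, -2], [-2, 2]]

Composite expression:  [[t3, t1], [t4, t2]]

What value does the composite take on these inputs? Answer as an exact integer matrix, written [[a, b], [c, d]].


[[-16, 64], [24, 16]]

[t3, t1] = [[-4, 0], [-2, 4]]
[t4, t2] = [[2, -8], [4, -2]]
[[t3, t1], [t4, t2]] = [[-16, 64], [24, 16]]


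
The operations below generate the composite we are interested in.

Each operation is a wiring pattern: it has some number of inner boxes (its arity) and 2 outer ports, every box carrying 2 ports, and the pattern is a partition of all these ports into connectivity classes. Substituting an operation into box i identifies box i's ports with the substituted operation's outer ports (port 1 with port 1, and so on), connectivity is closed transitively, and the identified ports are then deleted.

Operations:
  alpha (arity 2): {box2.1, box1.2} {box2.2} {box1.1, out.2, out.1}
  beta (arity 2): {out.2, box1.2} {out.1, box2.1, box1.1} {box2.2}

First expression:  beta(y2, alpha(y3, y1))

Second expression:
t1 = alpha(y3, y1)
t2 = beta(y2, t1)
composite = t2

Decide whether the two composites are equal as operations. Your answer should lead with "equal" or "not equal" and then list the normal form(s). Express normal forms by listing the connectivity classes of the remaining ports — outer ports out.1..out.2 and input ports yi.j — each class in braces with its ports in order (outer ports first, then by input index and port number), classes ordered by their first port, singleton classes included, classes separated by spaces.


equal; the common form is {out.1, y2.1, y3.1} {out.2, y2.2} {y1.1, y3.2} {y1.2}

Normal form of the first expression: {out.1, y2.1, y3.1} {out.2, y2.2} {y1.1, y3.2} {y1.2}
Normal form of the second expression: {out.1, y2.1, y3.1} {out.2, y2.2} {y1.1, y3.2} {y1.2}
Identical normal forms: equal.


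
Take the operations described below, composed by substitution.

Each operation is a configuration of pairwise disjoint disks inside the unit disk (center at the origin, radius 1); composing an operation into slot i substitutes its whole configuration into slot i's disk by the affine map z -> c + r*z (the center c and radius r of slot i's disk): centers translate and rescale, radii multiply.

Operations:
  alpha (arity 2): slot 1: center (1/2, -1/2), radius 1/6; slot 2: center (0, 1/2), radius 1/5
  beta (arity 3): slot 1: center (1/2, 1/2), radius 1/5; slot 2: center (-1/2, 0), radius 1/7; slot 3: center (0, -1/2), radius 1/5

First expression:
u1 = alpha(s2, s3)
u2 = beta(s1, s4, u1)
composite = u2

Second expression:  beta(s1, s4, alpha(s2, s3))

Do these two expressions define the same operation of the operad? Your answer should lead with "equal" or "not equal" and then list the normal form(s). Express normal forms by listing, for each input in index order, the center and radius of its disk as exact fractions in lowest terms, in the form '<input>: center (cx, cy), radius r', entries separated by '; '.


equal; both compose to s1: center (1/2, 1/2), radius 1/5; s2: center (1/10, -3/5), radius 1/30; s3: center (0, -2/5), radius 1/25; s4: center (-1/2, 0), radius 1/7

The first expression, normalized: s1: center (1/2, 1/2), radius 1/5; s2: center (1/10, -3/5), radius 1/30; s3: center (0, -2/5), radius 1/25; s4: center (-1/2, 0), radius 1/7
The second expression, normalized: s1: center (1/2, 1/2), radius 1/5; s2: center (1/10, -3/5), radius 1/30; s3: center (0, -2/5), radius 1/25; s4: center (-1/2, 0), radius 1/7
Same normal form: equal.


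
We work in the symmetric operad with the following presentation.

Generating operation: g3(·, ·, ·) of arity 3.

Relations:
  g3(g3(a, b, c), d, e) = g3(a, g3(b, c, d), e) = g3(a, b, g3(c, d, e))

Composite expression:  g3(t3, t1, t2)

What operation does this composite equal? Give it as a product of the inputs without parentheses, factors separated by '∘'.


t3 ∘ t1 ∘ t2

Under associativity of g3, the answer is the t's in reading order.
g3(t3, t1, t2) collapses to t3 ∘ t1 ∘ t2


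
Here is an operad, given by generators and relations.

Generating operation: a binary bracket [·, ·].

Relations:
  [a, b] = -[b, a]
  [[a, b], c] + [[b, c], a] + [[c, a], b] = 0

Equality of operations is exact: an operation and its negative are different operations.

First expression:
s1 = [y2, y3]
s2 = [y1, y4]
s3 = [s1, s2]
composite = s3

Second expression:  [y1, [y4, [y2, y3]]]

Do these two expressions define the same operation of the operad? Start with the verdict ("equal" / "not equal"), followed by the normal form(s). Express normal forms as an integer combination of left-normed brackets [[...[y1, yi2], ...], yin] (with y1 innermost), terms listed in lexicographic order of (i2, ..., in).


not equal; first: -[[[y1, y4], y2], y3] + [[[y1, y4], y3], y2]; second: -[[[y1, y2], y3], y4] + [[[y1, y3], y2], y4] + [[[y1, y4], y2], y3] - [[[y1, y4], y3], y2]

In normal form, the first expression is -[[[y1, y4], y2], y3] + [[[y1, y4], y3], y2]
In normal form, the second expression is -[[[y1, y2], y3], y4] + [[[y1, y3], y2], y4] + [[[y1, y4], y2], y3] - [[[y1, y4], y3], y2]
Distinct normal forms: not equal.


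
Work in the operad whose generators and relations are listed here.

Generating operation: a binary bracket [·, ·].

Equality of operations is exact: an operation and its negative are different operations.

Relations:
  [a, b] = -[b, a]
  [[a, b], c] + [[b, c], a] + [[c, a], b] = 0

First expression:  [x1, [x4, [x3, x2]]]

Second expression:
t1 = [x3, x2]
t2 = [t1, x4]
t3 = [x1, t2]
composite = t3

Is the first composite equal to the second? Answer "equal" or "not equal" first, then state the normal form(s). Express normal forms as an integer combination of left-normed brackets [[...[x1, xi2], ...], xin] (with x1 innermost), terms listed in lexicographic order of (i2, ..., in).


Reducing the first expression gives [[[x1, x2], x3], x4] - [[[x1, x3], x2], x4] - [[[x1, x4], x2], x3] + [[[x1, x4], x3], x2]
Reducing the second expression gives -[[[x1, x2], x3], x4] + [[[x1, x3], x2], x4] + [[[x1, x4], x2], x3] - [[[x1, x4], x3], x2]
Distinct normal forms: not equal.

not equal; first: [[[x1, x2], x3], x4] - [[[x1, x3], x2], x4] - [[[x1, x4], x2], x3] + [[[x1, x4], x3], x2]; second: -[[[x1, x2], x3], x4] + [[[x1, x3], x2], x4] + [[[x1, x4], x2], x3] - [[[x1, x4], x3], x2]


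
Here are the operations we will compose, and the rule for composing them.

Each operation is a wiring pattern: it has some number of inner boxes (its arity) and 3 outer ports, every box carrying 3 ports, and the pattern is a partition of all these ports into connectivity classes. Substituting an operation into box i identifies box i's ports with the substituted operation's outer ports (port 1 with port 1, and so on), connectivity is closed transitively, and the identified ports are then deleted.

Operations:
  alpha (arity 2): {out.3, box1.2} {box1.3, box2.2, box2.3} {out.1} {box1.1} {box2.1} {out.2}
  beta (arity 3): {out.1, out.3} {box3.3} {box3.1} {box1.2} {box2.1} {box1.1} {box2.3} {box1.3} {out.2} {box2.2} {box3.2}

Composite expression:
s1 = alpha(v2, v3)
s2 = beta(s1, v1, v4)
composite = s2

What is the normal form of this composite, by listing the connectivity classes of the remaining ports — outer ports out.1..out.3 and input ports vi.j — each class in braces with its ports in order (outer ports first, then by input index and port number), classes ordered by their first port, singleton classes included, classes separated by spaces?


{out.1, out.3} {out.2} {v1.1} {v1.2} {v1.3} {v2.1} {v2.2} {v2.3, v3.2, v3.3} {v3.1} {v4.1} {v4.2} {v4.3}

After gluing at beta, chains via deleted ports link the v-ports.
stage alpha: inputs (v2, v3), connectivity {out.1} {out.2} {out.3, v2.2} {v2.1} {v2.3, v3.2, v3.3} {v3.1}, out.j its boundary
stage beta: inputs (v2, v3, v1, v4), connectivity {out.1, out.3} {out.2} {v1.1} {v1.2} {v1.3} {v2.1} {v2.2} {v2.3, v3.2, v3.3} {v3.1} {v4.1} {v4.2} {v4.3}, out.j its boundary


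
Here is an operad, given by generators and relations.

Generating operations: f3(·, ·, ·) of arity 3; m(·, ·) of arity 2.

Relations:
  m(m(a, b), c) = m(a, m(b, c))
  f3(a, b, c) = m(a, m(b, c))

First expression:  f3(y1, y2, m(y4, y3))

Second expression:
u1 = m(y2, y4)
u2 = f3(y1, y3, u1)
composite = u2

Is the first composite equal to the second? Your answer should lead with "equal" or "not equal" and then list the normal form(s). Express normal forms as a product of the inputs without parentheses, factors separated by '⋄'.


not equal — first y1 ⋄ y2 ⋄ y4 ⋄ y3, second y1 ⋄ y3 ⋄ y2 ⋄ y4

The first expression, normalized: y1 ⋄ y2 ⋄ y4 ⋄ y3
The second expression, normalized: y1 ⋄ y3 ⋄ y2 ⋄ y4
Distinct normal forms: not equal.


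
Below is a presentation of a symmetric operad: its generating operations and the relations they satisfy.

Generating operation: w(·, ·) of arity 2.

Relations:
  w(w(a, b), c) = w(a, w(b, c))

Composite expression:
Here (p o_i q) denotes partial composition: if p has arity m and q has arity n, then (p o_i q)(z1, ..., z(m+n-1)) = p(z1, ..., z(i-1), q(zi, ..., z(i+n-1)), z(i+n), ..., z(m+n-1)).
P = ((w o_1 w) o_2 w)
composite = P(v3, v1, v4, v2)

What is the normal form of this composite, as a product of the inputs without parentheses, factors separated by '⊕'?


v3 ⊕ v1 ⊕ v4 ⊕ v2

Under associativity of w, the answer is the v's in reading order.
w(v1, v4) spells out as v1 ⊕ v4
w(v3, w(v1, v4)) spells out as v3 ⊕ v1 ⊕ v4
w(w(v3, w(v1, v4)), v2) spells out as v3 ⊕ v1 ⊕ v4 ⊕ v2


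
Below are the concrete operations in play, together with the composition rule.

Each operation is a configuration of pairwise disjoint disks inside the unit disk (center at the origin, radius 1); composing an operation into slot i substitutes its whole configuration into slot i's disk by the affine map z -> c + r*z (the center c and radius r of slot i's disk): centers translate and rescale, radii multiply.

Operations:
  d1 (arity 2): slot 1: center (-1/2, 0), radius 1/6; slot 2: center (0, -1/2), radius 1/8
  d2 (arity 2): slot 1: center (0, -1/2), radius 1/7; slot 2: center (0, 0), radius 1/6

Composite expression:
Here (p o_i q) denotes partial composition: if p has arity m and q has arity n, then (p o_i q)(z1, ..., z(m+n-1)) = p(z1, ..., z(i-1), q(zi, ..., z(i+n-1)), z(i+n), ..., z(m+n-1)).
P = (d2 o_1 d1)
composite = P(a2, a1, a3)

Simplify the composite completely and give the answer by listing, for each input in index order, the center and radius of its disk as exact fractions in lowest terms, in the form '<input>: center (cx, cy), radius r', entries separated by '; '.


a1: center (0, -4/7), radius 1/56; a2: center (-1/14, -1/2), radius 1/42; a3: center (0, 0), radius 1/6

Below d2, radii multiply path by path; the a-disk centers shift.
a2: after 2 affine steps, its disk has center (-1/14, -1/2), radius 1/42
a1: after 2 affine steps, its disk has center (0, -4/7), radius 1/56
a3: after 1 affine step, its disk has center (0, 0), radius 1/6


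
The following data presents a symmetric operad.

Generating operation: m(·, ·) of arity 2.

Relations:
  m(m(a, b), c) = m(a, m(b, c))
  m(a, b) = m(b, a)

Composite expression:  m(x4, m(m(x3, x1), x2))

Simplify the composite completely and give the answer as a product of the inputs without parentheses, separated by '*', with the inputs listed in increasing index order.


Shape and order are irrelevant to m; the x-input set decides.
m(x3, x1) collapses to x3 * x1
m(m(x3, x1), x2) collapses to x3 * x1 * x2
m(x4, m(m(x3, x1), x2)) collapses to x4 * x3 * x1 * x2
rearranged into index order: x1 * x2 * x3 * x4

x1 * x2 * x3 * x4


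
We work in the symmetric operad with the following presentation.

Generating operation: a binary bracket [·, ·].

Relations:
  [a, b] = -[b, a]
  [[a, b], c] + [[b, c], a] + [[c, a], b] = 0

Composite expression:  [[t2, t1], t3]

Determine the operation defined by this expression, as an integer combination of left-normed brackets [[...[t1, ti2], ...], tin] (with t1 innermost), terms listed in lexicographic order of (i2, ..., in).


-[[t1, t2], t3]

Expand each bracket as ab - ba; the t1-initial words give the coefficients.
Composite bracket: [[t2, t1], t3]
Expanding via [a, b] = ab - ba: 4 signed words (2^2 = 4).
The t1-initial words carry the normal form:
  the word t1t2t3 carries sign -1 and contributes -[[t1, t2], t3]


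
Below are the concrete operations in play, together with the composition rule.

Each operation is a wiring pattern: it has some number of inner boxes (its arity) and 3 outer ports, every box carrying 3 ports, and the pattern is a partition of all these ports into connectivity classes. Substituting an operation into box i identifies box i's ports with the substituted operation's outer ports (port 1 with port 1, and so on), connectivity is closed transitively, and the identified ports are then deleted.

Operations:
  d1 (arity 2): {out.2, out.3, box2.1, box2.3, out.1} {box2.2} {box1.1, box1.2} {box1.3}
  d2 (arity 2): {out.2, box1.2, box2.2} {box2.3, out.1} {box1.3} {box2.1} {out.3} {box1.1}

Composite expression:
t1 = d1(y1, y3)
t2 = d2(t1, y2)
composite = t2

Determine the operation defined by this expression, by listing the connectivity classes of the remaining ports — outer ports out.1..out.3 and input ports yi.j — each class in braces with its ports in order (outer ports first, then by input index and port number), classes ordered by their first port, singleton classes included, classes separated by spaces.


Substituting into d2 glues patterns; closure does the rest.
d1 over (y1, y3) gives {out.1, out.2, out.3, y3.1, y3.3} {y1.1, y1.2} {y1.3} {y3.2}, out.j being that stage's outer ports
d2 over (y1, y3, y2) gives {out.1, y2.3} {out.2, y2.2, y3.1, y3.3} {out.3} {y1.1, y1.2} {y1.3} {y2.1} {y3.2}, out.j being that stage's outer ports

{out.1, y2.3} {out.2, y2.2, y3.1, y3.3} {out.3} {y1.1, y1.2} {y1.3} {y2.1} {y3.2}


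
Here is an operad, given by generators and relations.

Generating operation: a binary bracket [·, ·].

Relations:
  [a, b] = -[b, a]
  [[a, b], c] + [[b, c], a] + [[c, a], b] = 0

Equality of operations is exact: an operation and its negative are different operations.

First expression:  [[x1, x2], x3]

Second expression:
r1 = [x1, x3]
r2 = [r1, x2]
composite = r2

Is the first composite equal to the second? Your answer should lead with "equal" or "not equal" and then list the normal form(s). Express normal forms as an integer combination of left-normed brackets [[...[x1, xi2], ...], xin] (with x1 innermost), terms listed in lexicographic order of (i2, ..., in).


not equal; first: [[x1, x2], x3]; second: [[x1, x3], x2]

Reducing the first expression gives [[x1, x2], x3]
Reducing the second expression gives [[x1, x3], x2]
Different reductions; not equal.


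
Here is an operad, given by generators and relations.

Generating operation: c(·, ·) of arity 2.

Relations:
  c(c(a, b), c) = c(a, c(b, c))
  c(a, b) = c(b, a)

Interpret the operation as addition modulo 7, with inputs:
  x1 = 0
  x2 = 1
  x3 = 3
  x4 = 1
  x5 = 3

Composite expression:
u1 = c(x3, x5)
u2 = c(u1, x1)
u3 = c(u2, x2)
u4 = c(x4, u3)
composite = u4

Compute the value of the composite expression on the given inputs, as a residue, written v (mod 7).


c(x3, x5) = 6
c(c(x3, x5), x1) = 6
c(c(c(x3, x5), x1), x2) = 0
c(x4, c(c(c(x3, x5), x1), x2)) = 1

1 (mod 7)


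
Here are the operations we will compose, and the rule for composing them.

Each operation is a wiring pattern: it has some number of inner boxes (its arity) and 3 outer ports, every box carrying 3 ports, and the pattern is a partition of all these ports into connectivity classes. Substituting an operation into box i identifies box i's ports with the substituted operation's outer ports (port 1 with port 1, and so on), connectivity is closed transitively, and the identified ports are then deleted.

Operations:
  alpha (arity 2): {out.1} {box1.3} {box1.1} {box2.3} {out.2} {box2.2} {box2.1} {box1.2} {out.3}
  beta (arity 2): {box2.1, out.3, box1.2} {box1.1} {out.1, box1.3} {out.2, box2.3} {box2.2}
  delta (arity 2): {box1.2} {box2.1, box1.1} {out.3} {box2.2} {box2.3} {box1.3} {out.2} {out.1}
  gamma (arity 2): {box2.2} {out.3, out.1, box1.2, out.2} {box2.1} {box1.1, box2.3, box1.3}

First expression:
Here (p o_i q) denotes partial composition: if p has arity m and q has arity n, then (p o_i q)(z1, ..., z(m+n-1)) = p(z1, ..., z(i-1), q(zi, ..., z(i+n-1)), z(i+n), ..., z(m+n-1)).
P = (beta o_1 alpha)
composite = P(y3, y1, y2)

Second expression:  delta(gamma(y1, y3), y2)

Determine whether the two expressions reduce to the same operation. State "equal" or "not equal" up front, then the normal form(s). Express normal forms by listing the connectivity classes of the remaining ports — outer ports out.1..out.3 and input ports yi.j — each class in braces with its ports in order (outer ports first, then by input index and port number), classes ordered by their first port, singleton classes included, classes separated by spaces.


Reducing the first expression gives {out.1} {out.2, y2.3} {out.3, y2.1} {y1.1} {y1.2} {y1.3} {y2.2} {y3.1} {y3.2} {y3.3}
Reducing the second expression gives {out.1} {out.2} {out.3} {y1.1, y1.3, y3.3} {y1.2, y2.1} {y2.2} {y2.3} {y3.1} {y3.2}
They disagree, so not equal.

not equal: they reduce to {out.1} {out.2, y2.3} {out.3, y2.1} {y1.1} {y1.2} {y1.3} {y2.2} {y3.1} {y3.2} {y3.3} and {out.1} {out.2} {out.3} {y1.1, y1.3, y3.3} {y1.2, y2.1} {y2.2} {y2.3} {y3.1} {y3.2}


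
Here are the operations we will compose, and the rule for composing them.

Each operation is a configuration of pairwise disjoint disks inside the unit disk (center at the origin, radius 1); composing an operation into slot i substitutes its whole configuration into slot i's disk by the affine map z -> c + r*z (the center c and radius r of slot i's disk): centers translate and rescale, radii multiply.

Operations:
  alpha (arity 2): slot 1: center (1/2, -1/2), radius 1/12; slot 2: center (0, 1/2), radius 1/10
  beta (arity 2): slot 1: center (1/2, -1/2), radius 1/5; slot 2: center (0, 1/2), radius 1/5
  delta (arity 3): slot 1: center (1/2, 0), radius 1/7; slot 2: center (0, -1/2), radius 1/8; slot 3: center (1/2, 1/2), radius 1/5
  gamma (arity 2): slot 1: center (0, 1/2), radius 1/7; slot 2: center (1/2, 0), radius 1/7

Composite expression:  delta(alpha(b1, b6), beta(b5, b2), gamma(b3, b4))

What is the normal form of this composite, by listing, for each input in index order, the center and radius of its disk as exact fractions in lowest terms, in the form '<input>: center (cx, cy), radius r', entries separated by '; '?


b1: center (4/7, -1/14), radius 1/84; b2: center (0, -7/16), radius 1/40; b3: center (1/2, 3/5), radius 1/35; b4: center (3/5, 1/2), radius 1/35; b5: center (1/16, -9/16), radius 1/40; b6: center (1/2, 1/14), radius 1/70

Affine substitution under delta: radii multiply and b-centers shift.
input b1: composing its 2 substitution steps yields center (4/7, -1/14), radius 1/84
input b6: composing its 2 substitution steps yields center (1/2, 1/14), radius 1/70
input b5: composing its 2 substitution steps yields center (1/16, -9/16), radius 1/40
input b2: composing its 2 substitution steps yields center (0, -7/16), radius 1/40
input b3: composing its 2 substitution steps yields center (1/2, 3/5), radius 1/35
input b4: composing its 2 substitution steps yields center (3/5, 1/2), radius 1/35


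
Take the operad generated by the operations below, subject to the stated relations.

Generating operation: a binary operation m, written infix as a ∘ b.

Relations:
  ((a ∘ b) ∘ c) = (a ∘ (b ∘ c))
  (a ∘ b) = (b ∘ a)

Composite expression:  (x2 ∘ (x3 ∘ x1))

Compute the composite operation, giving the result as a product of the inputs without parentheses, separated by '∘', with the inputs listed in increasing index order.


x1 ∘ x2 ∘ x3


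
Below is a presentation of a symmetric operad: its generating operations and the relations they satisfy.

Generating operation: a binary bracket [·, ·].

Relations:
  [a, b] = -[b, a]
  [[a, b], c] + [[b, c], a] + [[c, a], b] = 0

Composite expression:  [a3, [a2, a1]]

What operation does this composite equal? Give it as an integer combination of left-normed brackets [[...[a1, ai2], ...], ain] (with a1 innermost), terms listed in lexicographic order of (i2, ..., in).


[[a1, a2], a3]


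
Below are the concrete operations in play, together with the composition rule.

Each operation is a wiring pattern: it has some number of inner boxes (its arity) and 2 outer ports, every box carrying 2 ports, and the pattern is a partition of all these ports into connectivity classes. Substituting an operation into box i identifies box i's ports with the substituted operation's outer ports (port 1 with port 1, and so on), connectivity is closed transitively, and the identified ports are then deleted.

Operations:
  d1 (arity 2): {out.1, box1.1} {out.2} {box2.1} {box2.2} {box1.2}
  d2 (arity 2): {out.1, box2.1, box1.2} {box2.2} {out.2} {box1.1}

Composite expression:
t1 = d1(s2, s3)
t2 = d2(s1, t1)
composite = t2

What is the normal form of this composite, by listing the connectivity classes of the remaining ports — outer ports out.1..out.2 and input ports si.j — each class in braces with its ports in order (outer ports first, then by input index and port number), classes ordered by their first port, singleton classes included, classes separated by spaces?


{out.1, s1.2, s2.1} {out.2} {s1.1} {s2.2} {s3.1} {s3.2}


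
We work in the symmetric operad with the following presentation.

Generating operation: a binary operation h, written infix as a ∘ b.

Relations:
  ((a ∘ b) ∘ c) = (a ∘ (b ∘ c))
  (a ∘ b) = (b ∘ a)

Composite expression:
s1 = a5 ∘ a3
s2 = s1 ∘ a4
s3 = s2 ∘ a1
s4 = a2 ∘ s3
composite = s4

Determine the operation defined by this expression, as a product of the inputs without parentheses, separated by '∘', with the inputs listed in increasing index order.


a1 ∘ a2 ∘ a3 ∘ a4 ∘ a5

Any arrangement under h is one operation, so sort the a-inputs.
(a5 ∘ a3) collapses to a5 ∘ a3
((a5 ∘ a3) ∘ a4) collapses to a5 ∘ a3 ∘ a4
(((a5 ∘ a3) ∘ a4) ∘ a1) collapses to a5 ∘ a3 ∘ a4 ∘ a1
(a2 ∘ (((a5 ∘ a3) ∘ a4) ∘ a1)) collapses to a2 ∘ a5 ∘ a3 ∘ a4 ∘ a1
the factors in increasing index order: a1 ∘ a2 ∘ a3 ∘ a4 ∘ a5


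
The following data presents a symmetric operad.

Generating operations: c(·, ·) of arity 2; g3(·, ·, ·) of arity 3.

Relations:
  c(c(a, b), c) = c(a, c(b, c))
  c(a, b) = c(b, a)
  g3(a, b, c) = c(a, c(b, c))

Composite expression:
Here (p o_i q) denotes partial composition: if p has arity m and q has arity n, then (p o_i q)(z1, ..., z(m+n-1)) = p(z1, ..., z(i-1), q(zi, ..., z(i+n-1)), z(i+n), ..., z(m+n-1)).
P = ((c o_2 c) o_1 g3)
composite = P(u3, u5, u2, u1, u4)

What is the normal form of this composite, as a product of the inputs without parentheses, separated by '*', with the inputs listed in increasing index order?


u1 * u2 * u3 * u4 * u5

With c associative and commutative, the u-input set is all that matters.
g3(u3, u5, u2) linearizes to u3 * u5 * u2
c(u1, u4) linearizes to u1 * u4
c(g3(u3, u5, u2), c(u1, u4)) linearizes to u3 * u5 * u2 * u1 * u4
rearranged into index order: u1 * u2 * u3 * u4 * u5


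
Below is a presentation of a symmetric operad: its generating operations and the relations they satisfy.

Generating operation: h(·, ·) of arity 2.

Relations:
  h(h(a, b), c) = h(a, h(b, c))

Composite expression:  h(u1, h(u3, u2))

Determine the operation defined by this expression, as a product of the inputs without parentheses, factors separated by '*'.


u1 * u3 * u2


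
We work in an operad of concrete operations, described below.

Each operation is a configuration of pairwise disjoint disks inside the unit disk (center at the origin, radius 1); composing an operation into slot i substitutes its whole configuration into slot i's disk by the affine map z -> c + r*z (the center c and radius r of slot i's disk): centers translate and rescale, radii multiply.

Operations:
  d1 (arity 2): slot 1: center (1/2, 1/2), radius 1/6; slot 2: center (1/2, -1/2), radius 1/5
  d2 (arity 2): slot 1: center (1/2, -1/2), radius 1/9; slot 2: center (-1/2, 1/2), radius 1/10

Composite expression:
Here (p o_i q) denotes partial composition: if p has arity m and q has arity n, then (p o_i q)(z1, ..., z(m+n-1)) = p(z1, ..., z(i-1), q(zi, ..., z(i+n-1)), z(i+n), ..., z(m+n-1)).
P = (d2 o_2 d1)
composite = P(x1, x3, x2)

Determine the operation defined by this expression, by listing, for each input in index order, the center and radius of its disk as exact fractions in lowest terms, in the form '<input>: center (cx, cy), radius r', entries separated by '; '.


x1: center (1/2, -1/2), radius 1/9; x2: center (-9/20, 9/20), radius 1/50; x3: center (-9/20, 11/20), radius 1/60

Nesting under d2 composes maps z -> c + r*z down each x-path.
for x1, the 1-step affine chain lands on center (1/2, -1/2), radius 1/9
for x3, the 2-step affine chain lands on center (-9/20, 11/20), radius 1/60
for x2, the 2-step affine chain lands on center (-9/20, 9/20), radius 1/50


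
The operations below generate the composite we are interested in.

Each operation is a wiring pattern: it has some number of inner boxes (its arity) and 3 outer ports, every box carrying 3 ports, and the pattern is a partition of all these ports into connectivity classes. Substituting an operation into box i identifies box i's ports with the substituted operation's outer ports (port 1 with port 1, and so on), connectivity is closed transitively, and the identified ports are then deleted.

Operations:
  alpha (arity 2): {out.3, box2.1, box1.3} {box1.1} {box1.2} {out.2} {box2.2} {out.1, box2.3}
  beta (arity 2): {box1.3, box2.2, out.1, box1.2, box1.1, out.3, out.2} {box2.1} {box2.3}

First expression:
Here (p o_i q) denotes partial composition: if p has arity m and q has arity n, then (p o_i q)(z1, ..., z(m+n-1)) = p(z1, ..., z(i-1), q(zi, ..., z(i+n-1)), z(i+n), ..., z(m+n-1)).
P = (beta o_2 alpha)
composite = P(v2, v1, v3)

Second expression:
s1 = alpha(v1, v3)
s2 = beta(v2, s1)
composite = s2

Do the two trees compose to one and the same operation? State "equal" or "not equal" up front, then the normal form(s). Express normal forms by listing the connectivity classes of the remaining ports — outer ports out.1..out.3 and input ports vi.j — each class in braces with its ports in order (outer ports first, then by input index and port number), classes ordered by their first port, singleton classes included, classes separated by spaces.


equal — both sides give {out.1, out.2, out.3, v2.1, v2.2, v2.3} {v1.1} {v1.2} {v1.3, v3.1} {v3.2} {v3.3}
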